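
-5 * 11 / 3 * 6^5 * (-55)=7840800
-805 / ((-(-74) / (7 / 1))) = -5635 / 74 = -76.15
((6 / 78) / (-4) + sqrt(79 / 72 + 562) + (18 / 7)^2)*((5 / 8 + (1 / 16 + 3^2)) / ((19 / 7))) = 108.22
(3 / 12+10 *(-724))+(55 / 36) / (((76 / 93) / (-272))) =-1766603 / 228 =-7748.26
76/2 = 38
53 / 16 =3.31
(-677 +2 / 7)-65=-741.71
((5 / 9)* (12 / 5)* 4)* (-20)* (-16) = 5120 / 3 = 1706.67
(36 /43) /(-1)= -36 /43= -0.84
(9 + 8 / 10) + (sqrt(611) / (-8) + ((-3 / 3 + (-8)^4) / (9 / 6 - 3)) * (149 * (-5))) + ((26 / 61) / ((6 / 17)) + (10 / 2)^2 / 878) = 2033857.95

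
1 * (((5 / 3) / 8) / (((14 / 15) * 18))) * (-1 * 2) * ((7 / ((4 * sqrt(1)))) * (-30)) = 125 / 96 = 1.30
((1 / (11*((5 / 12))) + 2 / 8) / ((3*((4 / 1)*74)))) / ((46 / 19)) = 1957 / 8986560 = 0.00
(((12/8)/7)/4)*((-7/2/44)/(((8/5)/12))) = -45/1408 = -0.03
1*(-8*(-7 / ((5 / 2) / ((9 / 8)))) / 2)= 63 / 5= 12.60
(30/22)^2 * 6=1350/121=11.16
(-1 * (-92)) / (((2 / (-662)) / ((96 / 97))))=-2923392 / 97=-30138.06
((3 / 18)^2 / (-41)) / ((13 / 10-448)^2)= -25 / 7363058841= -0.00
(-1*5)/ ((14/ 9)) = -3.21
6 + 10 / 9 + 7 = 127 / 9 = 14.11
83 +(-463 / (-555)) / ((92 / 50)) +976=1059.45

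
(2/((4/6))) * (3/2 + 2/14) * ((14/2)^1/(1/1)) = 34.50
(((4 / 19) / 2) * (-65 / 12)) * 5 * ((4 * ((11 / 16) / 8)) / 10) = -715 / 7296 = -0.10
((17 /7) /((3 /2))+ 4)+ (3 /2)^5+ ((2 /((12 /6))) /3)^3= 13.25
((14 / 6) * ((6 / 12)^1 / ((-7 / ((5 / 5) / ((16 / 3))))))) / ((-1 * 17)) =0.00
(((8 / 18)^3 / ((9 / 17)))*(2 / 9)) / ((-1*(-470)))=1088 / 13876515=0.00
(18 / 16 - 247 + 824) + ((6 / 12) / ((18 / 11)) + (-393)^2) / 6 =2842525 / 108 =26319.68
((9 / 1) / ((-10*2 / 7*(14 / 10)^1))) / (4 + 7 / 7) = -9 / 20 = -0.45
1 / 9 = 0.11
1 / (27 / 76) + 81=2263 / 27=83.81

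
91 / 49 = 13 / 7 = 1.86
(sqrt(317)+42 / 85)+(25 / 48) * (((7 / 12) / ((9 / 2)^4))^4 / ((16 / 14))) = 18911924047493318996 / 38274132000734775855+sqrt(317) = 18.30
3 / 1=3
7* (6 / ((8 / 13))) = 273 / 4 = 68.25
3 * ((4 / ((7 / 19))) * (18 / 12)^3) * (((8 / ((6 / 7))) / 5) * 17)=3488.40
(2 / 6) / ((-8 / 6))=-1 / 4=-0.25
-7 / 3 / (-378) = 1 / 162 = 0.01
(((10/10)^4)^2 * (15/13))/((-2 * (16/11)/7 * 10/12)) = -693/208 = -3.33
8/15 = 0.53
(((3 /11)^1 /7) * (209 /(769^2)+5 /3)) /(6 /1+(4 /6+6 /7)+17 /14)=17744592 /2387324357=0.01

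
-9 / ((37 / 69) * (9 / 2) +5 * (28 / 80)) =-828 / 383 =-2.16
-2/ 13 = -0.15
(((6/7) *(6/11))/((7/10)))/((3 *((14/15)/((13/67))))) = 11700/252791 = 0.05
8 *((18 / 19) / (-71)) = -144 / 1349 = -0.11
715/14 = 51.07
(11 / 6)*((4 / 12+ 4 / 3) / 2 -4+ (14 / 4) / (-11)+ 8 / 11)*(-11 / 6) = 1001 / 108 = 9.27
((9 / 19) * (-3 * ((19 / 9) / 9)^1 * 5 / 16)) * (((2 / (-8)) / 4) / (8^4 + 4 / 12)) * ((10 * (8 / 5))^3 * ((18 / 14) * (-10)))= -7200 / 86023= -0.08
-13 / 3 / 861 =-13 / 2583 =-0.01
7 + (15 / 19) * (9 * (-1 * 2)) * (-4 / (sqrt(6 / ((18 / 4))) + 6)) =4159 / 247 - 270 * sqrt(3) / 247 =14.94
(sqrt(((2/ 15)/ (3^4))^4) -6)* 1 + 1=-7381121/ 1476225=-5.00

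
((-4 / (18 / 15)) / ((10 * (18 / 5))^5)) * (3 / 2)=-5 / 60466176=-0.00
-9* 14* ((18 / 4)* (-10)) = 5670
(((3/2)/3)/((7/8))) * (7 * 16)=64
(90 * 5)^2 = 202500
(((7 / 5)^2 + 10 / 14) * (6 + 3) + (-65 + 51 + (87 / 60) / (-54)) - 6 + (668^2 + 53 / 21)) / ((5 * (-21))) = -16867515377 / 3969000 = -4249.81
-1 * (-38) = 38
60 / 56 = 15 / 14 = 1.07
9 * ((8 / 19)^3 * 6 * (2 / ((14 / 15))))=414720 / 48013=8.64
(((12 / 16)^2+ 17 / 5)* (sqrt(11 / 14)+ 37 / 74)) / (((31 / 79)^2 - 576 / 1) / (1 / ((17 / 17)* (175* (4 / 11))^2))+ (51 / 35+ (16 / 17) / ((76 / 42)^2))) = -0.00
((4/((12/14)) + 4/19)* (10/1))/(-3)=-2780/171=-16.26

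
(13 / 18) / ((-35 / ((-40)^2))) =-2080 / 63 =-33.02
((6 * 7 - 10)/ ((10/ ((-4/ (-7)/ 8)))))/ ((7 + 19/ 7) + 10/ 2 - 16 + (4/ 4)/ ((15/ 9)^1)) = -1/ 3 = -0.33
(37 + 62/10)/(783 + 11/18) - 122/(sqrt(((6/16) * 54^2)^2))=-8705044/154238175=-0.06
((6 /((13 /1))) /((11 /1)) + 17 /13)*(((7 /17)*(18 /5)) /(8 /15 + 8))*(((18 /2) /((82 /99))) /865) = 2954637 /1003233920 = 0.00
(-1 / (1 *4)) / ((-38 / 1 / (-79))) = -79 / 152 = -0.52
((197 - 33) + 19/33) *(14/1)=76034/33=2304.06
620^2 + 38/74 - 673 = 14197918/37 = 383727.51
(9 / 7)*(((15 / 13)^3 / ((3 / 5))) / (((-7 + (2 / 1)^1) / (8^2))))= -648000 / 15379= -42.14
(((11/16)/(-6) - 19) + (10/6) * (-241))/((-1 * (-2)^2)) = 105.20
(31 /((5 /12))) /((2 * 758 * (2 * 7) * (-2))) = -93 /53060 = -0.00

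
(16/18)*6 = 16/3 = 5.33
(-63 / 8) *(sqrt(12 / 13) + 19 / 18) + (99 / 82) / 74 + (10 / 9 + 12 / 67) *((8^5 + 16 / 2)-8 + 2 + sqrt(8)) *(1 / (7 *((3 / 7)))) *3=-63 *sqrt(39) / 52 + 1556 *sqrt(2) / 603 + 618694673225 / 14636016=42268.15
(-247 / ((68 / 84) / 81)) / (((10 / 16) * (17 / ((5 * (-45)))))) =151252920 / 289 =523366.51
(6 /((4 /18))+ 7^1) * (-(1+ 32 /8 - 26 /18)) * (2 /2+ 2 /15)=-18496 /135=-137.01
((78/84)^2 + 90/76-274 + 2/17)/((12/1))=-17209387/759696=-22.65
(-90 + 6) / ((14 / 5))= -30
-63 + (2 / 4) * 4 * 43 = 23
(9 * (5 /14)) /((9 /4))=10 /7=1.43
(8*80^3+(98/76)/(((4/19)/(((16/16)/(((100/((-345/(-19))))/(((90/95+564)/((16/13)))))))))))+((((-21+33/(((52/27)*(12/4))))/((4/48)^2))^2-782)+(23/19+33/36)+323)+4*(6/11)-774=23043851922530687/2577020160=8942053.42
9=9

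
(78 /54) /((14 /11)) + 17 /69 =1.38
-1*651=-651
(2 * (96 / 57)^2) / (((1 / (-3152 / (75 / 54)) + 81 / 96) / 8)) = 464781312 / 8636203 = 53.82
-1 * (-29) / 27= 29 / 27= 1.07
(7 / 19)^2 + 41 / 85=18966 / 30685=0.62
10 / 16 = 5 / 8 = 0.62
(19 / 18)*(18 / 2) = 19 / 2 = 9.50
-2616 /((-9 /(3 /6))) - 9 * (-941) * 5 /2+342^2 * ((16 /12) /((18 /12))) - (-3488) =772643 /6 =128773.83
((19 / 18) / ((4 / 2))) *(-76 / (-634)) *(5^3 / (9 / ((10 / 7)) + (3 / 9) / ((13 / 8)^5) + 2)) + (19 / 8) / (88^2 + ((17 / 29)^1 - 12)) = 150333997429492637 / 158287252670486520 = 0.95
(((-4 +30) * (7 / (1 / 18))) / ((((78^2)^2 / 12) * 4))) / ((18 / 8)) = 7 / 59319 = 0.00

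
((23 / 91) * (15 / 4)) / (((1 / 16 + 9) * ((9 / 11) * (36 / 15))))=0.05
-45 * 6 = -270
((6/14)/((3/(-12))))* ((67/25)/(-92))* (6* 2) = 2412/4025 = 0.60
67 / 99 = 0.68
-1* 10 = -10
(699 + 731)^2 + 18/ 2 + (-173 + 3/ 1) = 2044739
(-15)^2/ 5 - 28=17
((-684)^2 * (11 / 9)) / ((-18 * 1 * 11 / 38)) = -109744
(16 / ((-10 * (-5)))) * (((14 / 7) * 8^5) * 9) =4718592 / 25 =188743.68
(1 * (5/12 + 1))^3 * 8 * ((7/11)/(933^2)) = 34391/2068281864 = 0.00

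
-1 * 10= -10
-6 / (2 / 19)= -57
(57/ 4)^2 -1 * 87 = 1857/ 16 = 116.06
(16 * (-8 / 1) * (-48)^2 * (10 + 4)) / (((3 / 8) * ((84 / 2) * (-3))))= 262144 / 3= 87381.33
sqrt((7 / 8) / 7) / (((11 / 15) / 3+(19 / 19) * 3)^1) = 45 * sqrt(2) / 584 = 0.11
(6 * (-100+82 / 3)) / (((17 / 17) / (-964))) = 420304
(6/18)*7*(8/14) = 4/3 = 1.33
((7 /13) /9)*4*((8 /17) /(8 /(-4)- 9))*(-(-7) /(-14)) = 112 /21879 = 0.01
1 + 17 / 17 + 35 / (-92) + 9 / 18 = 195 / 92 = 2.12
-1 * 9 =-9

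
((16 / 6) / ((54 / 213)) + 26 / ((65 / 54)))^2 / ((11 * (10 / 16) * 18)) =75203584 / 9021375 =8.34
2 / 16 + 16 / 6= 67 / 24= 2.79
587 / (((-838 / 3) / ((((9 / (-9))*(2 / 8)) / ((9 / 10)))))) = 2935 / 5028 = 0.58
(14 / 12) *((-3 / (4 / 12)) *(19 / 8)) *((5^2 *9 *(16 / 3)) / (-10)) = 2992.50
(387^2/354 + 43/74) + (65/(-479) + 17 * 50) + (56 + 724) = 2147279291/1045657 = 2053.52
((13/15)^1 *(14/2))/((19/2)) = 182/285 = 0.64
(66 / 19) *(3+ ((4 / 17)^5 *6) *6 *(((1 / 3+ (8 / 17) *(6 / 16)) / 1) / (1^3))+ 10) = 45.20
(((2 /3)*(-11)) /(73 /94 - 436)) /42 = 1034 /2577393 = 0.00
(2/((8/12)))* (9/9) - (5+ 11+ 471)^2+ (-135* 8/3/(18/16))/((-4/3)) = -236926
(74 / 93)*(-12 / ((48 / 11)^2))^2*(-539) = -291985463 / 1714176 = -170.34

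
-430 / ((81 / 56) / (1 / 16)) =-1505 / 81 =-18.58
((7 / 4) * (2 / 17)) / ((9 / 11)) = 77 / 306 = 0.25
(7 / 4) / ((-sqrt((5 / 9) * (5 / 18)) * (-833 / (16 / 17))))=36 * sqrt(2) / 10115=0.01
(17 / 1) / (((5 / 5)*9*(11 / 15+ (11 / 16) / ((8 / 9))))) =10880 / 8679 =1.25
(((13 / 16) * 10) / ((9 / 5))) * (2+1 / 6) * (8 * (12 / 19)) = 8450 / 171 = 49.42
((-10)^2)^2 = 10000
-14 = -14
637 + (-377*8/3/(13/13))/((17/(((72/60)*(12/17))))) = 848081/1445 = 586.91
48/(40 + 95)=16/45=0.36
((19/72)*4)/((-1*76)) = -1/72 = -0.01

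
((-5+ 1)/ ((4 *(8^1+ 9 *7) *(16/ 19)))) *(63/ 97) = -1197/ 110192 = -0.01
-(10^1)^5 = -100000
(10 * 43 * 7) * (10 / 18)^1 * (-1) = -15050 / 9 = -1672.22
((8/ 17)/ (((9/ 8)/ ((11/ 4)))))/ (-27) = -176/ 4131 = -0.04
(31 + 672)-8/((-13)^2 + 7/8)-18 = 930851/1359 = 684.95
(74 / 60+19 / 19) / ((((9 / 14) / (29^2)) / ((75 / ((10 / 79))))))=31159891 / 18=1731105.06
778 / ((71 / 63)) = 49014 / 71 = 690.34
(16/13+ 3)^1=55/13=4.23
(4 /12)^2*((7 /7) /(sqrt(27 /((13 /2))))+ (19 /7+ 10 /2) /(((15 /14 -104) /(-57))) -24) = -9476 /4323+ sqrt(78) /162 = -2.14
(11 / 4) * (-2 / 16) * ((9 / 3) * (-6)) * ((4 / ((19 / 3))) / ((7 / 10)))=1485 / 266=5.58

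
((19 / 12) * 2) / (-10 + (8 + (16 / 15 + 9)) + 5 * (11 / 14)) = 665 / 2519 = 0.26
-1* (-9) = 9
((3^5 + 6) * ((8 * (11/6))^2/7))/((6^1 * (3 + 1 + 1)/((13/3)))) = 1044472/945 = 1105.26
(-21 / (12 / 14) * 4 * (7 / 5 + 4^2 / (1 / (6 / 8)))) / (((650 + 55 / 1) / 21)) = -45962 / 1175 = -39.12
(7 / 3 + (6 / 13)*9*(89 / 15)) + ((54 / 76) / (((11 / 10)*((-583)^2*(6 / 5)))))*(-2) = 373724566186 / 13852176195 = 26.98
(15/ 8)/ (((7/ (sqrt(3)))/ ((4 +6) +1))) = 165 * sqrt(3)/ 56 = 5.10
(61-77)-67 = -83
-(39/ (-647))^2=-1521/ 418609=-0.00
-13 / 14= -0.93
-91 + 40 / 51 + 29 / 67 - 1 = -90.78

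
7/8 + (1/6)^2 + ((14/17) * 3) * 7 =22273/1224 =18.20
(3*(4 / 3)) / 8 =1 / 2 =0.50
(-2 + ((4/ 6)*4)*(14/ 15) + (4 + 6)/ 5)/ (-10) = -56/ 225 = -0.25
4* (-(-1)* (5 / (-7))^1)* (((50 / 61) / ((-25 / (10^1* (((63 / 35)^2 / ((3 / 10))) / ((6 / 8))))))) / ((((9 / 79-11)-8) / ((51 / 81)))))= -0.45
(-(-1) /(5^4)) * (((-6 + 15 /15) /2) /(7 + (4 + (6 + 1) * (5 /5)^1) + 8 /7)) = -7 /33500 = -0.00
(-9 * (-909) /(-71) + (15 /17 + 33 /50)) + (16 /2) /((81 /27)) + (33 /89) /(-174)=-25938911671 /233645025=-111.02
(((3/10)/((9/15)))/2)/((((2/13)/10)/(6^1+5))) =715/4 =178.75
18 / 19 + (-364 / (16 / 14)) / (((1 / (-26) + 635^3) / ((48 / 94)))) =1877341760506 / 1981639853619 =0.95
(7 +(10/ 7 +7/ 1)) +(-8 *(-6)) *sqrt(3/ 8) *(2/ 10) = 12 *sqrt(6)/ 5 +108/ 7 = 21.31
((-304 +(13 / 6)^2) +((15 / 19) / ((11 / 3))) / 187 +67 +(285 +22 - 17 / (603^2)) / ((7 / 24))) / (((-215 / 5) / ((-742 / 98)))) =5766208355638715 / 39923240883372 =144.43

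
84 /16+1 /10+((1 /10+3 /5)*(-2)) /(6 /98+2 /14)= -151 /100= -1.51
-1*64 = -64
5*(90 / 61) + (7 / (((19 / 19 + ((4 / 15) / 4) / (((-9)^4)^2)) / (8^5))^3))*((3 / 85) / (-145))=-118493078190416361950264578422743547870 / 1976563685683928842918169773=-59949031265.04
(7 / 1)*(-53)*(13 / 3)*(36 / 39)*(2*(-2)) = 5936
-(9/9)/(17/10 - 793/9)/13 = 0.00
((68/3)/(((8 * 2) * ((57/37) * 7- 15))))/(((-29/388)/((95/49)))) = 5796235/665028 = 8.72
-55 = -55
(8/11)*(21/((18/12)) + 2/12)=340/33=10.30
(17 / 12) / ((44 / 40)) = 1.29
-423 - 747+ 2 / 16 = -9359 / 8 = -1169.88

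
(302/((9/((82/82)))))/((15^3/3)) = 302/10125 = 0.03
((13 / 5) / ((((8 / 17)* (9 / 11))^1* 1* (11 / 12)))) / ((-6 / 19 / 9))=-4199 / 20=-209.95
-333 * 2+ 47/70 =-665.33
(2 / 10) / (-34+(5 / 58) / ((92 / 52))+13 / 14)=-4669 / 770915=-0.01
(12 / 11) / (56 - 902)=-2 / 1551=-0.00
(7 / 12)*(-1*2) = -7 / 6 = -1.17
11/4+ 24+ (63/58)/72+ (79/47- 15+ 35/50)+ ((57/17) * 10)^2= 35872870697/31512560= 1138.37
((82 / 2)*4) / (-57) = -164 / 57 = -2.88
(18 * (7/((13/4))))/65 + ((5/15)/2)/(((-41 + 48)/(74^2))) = 2324194/17745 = 130.98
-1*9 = -9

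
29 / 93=0.31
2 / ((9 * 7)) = 2 / 63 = 0.03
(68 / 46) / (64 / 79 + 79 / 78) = 209508 / 258359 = 0.81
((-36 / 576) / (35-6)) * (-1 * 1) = 1 / 464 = 0.00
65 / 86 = 0.76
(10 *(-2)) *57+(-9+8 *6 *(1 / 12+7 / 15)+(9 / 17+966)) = -13266 / 85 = -156.07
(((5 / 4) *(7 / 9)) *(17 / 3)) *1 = 595 / 108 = 5.51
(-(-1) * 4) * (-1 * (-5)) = 20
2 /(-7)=-0.29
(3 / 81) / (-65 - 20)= -1 / 2295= -0.00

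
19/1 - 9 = 10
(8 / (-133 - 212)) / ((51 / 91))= -728 / 17595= -0.04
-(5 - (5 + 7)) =7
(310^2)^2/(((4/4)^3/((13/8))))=15007216250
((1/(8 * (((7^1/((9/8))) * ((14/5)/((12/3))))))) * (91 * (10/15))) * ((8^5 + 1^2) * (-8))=-6389955/14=-456425.36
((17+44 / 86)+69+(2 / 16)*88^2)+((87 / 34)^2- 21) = 51699263 / 49708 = 1040.06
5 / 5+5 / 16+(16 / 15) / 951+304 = 69684781 / 228240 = 305.31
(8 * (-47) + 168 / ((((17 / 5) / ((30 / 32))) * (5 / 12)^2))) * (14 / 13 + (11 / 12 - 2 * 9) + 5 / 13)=1130768 / 663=1705.53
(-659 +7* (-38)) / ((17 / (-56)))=51800 / 17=3047.06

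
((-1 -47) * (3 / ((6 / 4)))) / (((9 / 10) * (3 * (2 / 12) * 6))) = -320 / 9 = -35.56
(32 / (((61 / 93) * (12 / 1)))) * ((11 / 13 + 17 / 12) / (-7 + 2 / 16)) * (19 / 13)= -3326672 / 1700985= -1.96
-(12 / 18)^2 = -4 / 9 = -0.44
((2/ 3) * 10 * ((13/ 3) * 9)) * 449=116740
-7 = -7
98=98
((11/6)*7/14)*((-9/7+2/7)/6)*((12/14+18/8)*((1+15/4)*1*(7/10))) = -6061/3840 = -1.58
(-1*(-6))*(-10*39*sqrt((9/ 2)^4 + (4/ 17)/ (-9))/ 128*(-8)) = 195*sqrt(17064073)/ 272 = 2961.47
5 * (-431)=-2155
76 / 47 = 1.62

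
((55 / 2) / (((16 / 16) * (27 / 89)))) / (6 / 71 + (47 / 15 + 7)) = 1737725 / 195876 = 8.87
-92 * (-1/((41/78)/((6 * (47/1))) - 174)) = -2023632/3827263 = -0.53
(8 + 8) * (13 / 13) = 16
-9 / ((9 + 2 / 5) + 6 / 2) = -45 / 62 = -0.73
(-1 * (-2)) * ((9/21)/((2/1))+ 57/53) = 957/371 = 2.58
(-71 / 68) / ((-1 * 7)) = 71 / 476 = 0.15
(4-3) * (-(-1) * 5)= 5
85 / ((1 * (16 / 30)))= 1275 / 8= 159.38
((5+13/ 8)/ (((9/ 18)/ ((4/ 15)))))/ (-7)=-53/ 105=-0.50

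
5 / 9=0.56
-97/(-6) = 97/6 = 16.17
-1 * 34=-34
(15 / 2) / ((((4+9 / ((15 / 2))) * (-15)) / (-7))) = 35 / 52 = 0.67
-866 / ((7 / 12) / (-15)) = 22268.57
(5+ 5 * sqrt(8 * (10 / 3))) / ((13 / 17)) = 85 / 13+ 340 * sqrt(15) / 39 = 40.30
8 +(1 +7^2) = 58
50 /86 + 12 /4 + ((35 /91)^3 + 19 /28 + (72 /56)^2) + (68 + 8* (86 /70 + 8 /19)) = 153330965773 /1759050020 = 87.17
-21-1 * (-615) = 594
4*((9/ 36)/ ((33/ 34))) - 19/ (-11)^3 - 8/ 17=38963/ 67881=0.57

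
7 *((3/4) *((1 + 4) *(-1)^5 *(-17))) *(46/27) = 13685/18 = 760.28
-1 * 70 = -70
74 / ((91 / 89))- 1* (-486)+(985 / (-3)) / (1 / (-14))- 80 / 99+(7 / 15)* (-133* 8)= 209806046 / 45045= 4657.70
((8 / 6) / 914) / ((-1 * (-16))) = 0.00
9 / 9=1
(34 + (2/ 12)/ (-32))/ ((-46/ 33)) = -71797/ 2944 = -24.39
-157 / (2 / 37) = -2904.50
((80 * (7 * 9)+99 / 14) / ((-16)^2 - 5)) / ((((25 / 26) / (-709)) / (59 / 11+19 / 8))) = -443510786043 / 3865400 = -114738.65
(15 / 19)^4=50625 / 130321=0.39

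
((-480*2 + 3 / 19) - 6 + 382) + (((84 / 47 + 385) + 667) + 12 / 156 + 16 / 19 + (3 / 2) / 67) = 38553365 / 81874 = 470.89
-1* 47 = -47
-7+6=-1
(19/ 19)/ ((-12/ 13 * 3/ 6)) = -13/ 6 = -2.17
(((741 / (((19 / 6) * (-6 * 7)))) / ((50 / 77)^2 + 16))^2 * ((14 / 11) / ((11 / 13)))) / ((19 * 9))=91182091 / 90057610712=0.00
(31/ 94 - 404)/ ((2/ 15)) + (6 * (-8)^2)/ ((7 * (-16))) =-3988737/ 1316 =-3030.96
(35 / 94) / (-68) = -35 / 6392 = -0.01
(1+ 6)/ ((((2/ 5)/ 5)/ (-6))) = -525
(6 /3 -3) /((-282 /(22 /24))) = 11 /3384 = 0.00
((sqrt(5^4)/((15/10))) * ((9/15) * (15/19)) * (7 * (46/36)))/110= 0.64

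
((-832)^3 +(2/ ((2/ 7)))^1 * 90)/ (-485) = 575929738/ 485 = 1187484.00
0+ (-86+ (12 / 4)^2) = -77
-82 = -82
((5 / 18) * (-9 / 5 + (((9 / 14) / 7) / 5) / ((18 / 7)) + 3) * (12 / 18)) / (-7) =-169 / 5292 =-0.03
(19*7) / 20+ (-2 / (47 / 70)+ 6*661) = 3731491 / 940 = 3969.67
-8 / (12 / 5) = -3.33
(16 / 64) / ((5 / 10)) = 1 / 2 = 0.50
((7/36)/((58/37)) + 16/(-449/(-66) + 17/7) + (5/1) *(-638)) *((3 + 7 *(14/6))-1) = -312305748359/5343192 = -58449.28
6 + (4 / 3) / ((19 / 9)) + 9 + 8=449 / 19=23.63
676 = 676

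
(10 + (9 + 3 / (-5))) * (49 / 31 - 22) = -58236 / 155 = -375.72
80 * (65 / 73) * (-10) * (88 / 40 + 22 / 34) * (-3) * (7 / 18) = 8808800 / 3723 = 2366.05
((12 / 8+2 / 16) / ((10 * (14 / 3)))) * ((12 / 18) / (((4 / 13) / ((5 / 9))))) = 169 / 4032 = 0.04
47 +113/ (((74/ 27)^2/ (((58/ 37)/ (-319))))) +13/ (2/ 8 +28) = 5967036257/ 125923358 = 47.39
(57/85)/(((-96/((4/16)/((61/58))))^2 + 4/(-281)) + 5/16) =71841584/17473781273475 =0.00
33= 33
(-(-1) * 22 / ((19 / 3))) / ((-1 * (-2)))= 33 / 19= 1.74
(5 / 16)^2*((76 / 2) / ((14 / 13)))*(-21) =-18525 / 256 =-72.36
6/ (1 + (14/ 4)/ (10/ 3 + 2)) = 192/ 53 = 3.62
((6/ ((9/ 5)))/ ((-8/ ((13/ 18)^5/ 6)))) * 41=-76115065/ 136048896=-0.56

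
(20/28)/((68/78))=195/238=0.82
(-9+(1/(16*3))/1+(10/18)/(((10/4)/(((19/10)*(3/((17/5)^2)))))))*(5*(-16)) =205065/289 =709.57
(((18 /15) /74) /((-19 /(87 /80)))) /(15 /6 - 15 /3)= 261 /703000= 0.00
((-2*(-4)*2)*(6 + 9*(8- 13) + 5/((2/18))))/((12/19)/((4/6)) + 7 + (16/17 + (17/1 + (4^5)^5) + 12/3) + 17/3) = 93024/1090997009730537109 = 0.00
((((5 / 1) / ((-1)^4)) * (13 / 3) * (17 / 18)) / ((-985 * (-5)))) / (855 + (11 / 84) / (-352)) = 99008 / 20373888735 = 0.00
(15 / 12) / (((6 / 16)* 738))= 5 / 1107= 0.00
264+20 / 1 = 284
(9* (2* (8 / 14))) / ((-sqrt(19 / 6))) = -72* sqrt(114) / 133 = -5.78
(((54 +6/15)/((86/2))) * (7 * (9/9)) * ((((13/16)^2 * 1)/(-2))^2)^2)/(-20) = -97071955799/18468359372800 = -0.01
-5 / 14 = -0.36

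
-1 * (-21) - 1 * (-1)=22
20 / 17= 1.18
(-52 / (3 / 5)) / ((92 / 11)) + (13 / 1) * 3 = 1976 / 69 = 28.64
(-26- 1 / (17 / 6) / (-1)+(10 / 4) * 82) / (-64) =-3049 / 1088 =-2.80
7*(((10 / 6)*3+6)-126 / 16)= 175 / 8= 21.88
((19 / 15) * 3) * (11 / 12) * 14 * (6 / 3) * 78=38038 / 5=7607.60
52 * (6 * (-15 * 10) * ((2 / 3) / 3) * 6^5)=-80870400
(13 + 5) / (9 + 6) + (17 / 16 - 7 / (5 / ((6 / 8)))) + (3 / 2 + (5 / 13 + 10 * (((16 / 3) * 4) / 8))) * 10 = 286.73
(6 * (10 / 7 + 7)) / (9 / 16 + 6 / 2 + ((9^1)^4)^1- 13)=5664 / 733775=0.01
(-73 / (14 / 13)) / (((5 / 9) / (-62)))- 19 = 264106 / 35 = 7545.89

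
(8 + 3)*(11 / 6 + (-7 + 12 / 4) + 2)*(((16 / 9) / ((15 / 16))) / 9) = -1408 / 3645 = -0.39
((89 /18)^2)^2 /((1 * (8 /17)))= 1066618097 /839808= 1270.07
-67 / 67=-1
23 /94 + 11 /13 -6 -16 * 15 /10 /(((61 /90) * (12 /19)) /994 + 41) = -19496696527 /3548386166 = -5.49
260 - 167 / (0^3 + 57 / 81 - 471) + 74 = 334.36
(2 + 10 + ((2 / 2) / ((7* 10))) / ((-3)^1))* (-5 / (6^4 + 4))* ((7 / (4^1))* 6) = -2519 / 5200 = -0.48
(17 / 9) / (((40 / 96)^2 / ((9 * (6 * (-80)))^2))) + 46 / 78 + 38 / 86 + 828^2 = 341659397522 / 1677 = 203732497.03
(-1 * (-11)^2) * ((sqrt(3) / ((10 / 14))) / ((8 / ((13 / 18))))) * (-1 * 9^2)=99099 * sqrt(3) / 80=2145.56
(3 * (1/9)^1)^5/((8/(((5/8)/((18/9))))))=5/31104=0.00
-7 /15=-0.47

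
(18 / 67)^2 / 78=54 / 58357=0.00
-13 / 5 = -2.60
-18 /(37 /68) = -1224 /37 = -33.08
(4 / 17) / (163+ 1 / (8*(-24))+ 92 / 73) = 56064 / 39137383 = 0.00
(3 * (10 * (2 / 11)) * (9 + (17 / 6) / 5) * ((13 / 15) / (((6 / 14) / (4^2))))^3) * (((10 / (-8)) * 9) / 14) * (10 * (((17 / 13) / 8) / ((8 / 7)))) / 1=-9050271776 / 4455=-2031486.37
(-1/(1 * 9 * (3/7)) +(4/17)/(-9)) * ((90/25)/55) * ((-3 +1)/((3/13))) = 6812/42075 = 0.16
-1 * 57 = -57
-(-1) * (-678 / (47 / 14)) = -9492 / 47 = -201.96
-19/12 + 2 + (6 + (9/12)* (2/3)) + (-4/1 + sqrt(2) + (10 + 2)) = sqrt(2) + 179/12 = 16.33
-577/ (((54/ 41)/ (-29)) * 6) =686053/ 324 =2117.45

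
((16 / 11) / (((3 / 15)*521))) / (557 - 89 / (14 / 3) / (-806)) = 180544 / 7204388521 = 0.00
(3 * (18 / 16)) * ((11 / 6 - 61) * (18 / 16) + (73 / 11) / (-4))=-324189 / 1408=-230.25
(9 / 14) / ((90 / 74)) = 37 / 70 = 0.53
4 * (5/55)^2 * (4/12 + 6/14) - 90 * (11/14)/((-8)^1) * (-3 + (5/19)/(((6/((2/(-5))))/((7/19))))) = -24354161/917301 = -26.55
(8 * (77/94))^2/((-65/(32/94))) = -1517824/6748495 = -0.22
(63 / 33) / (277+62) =7 / 1243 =0.01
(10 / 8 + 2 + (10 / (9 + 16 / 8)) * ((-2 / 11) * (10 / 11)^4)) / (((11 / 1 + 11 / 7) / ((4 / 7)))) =22230293 / 155897368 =0.14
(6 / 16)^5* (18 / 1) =2187 / 16384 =0.13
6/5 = 1.20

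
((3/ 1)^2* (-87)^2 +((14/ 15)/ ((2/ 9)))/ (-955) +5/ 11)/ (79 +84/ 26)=46515029197/ 56149225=828.42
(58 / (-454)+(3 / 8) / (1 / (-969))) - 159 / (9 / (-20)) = -55403 / 5448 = -10.17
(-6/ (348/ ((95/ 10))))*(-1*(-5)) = -95/ 116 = -0.82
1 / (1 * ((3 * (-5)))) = -1 / 15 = -0.07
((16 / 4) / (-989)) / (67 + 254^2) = -4 / 63872587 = -0.00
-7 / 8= -0.88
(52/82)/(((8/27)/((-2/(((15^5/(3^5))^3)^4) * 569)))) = -199719/71123662515049090870888903737068176269531250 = -0.00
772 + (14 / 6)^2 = 6997 / 9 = 777.44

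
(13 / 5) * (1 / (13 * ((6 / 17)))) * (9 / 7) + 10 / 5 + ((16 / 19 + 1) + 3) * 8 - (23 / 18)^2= 8582353 / 215460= 39.83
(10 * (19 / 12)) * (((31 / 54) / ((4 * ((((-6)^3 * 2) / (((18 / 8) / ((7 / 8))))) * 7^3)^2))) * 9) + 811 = 387784235513729 / 478155654144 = 811.00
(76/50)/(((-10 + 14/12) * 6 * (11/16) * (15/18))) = -3648/72875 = -0.05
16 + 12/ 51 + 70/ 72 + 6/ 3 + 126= 145.21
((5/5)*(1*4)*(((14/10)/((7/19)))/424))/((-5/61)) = -1159/2650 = -0.44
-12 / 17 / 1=-12 / 17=-0.71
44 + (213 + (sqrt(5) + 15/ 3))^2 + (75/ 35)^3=436 * sqrt(5) + 16320914/ 343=48557.77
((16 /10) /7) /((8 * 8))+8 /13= 2253 /3640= 0.62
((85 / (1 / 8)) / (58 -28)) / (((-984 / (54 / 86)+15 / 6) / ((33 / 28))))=-3366 / 197141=-0.02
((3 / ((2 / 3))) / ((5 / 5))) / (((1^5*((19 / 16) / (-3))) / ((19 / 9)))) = -24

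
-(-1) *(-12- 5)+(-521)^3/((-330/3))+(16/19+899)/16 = 21496611767/16720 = 1285682.52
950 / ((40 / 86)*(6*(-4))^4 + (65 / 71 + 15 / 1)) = 290035 / 47117051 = 0.01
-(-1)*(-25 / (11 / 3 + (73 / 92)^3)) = -58401600 / 9732619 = -6.00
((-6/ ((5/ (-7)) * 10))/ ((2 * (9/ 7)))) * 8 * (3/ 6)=98/ 75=1.31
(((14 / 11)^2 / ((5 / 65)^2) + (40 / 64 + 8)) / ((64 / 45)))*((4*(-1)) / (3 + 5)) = -12300345 / 123904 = -99.27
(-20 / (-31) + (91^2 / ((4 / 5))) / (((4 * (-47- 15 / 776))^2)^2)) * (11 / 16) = 71467158428266990 / 161123891143706051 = 0.44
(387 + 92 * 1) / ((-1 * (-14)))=479 / 14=34.21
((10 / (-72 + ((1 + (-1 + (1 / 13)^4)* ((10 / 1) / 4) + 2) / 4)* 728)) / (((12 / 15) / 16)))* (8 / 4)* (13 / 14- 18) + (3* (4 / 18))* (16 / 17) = -891081388 / 2485791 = -358.47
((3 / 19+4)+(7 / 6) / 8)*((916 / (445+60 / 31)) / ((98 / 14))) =5572715 / 4422516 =1.26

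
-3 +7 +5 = 9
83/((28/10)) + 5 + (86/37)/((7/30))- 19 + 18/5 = 75639/2590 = 29.20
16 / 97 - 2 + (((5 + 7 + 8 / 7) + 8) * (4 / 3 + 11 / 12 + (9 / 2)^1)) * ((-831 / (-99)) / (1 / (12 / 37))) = 386.68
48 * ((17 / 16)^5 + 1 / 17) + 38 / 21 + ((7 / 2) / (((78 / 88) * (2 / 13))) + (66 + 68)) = 5364680927 / 23396352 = 229.30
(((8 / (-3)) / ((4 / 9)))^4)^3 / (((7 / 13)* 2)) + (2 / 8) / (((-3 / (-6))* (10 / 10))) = 28298170375 / 14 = 2021297883.93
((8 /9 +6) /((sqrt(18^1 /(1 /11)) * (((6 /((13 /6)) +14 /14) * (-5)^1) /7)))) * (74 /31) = -962 * sqrt(22) /10395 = -0.43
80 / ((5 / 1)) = 16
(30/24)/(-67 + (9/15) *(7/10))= -125/6658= -0.02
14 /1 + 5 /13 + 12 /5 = 1091 /65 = 16.78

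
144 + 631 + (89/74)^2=4251821/5476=776.45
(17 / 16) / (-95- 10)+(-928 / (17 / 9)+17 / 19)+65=-230844211 / 542640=-425.41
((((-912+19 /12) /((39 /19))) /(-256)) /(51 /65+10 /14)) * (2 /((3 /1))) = 7265125 /9427968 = 0.77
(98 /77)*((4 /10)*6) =168 /55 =3.05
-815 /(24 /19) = -15485 /24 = -645.21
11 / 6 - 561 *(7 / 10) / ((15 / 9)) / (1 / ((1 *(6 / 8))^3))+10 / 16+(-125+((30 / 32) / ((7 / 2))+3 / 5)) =-14856307 / 67200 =-221.08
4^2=16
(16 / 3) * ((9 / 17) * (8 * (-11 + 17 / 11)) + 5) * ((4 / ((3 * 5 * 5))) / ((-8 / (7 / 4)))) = 91742 / 42075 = 2.18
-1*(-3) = 3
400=400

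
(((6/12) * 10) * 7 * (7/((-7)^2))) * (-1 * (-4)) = 20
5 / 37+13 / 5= 506 / 185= 2.74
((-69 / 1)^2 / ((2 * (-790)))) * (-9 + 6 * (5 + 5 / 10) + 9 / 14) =-328509 / 4424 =-74.26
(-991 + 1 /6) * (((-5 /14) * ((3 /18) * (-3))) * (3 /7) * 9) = -267525 /392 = -682.46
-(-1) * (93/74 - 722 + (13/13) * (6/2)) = -53113/74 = -717.74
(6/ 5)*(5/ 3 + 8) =58/ 5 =11.60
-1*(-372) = 372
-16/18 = -8/9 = -0.89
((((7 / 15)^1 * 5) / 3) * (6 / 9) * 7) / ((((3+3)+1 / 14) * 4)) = 343 / 2295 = 0.15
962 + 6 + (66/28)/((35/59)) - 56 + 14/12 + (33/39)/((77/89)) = 918.12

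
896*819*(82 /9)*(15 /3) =33429760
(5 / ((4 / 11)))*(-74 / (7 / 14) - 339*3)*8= -128150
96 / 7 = 13.71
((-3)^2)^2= 81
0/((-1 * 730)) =0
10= 10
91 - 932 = -841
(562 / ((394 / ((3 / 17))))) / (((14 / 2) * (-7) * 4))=-843 / 656404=-0.00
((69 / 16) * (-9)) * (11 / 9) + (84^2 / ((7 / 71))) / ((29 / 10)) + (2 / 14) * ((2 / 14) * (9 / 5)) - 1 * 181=24450.22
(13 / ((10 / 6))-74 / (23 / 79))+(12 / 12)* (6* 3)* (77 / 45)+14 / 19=-469419 / 2185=-214.84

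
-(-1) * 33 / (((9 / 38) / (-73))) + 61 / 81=-823817 / 81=-10170.58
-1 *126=-126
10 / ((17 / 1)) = 10 / 17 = 0.59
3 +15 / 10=9 / 2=4.50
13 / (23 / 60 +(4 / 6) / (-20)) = 260 / 7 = 37.14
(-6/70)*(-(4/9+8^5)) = 294916/105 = 2808.72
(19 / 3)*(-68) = -1292 / 3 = -430.67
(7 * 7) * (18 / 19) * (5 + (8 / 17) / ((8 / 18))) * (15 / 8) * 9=6132105 / 1292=4746.21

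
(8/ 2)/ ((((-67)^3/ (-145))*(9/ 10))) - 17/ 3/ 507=-4132771/ 457460523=-0.01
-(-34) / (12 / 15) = 85 / 2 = 42.50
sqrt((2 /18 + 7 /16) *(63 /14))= sqrt(158) /8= 1.57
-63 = -63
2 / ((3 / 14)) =28 / 3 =9.33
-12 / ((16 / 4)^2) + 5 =17 / 4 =4.25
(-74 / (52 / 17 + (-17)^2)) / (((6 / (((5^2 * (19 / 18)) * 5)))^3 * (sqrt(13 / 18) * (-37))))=45548046875 * sqrt(26) / 2710270368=85.69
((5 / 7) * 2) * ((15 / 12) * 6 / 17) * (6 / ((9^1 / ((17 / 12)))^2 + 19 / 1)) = 1530 / 24017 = 0.06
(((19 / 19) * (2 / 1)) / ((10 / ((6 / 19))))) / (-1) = -6 / 95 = -0.06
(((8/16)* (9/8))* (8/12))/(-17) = -3/136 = -0.02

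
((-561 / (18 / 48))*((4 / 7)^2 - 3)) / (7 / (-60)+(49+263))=11758560 / 916937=12.82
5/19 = 0.26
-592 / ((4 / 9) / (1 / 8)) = -333 / 2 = -166.50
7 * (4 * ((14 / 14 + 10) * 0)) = 0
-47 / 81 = -0.58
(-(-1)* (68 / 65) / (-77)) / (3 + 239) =-34 / 605605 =-0.00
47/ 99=0.47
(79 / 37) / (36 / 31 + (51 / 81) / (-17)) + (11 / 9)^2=9568820 / 2820177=3.39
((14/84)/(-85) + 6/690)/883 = 79/10357590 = 0.00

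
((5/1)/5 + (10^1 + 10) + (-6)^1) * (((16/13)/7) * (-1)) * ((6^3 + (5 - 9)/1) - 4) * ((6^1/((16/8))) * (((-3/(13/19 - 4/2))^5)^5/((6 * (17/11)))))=-333115853045310244078333228142766990256002288768/2113864638886298052966594696044921875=-157586179794.75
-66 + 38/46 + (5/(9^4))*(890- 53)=-360692/5589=-64.54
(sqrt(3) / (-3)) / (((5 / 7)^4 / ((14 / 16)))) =-16807 * sqrt(3) / 15000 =-1.94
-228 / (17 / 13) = -2964 / 17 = -174.35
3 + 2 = 5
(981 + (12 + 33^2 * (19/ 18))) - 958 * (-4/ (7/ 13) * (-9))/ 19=-326783/ 266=-1228.51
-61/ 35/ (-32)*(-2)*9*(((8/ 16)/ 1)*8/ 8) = -0.49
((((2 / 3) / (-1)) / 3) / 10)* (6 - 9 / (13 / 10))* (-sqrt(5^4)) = -20 / 39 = -0.51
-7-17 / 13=-108 / 13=-8.31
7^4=2401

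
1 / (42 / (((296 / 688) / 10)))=37 / 36120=0.00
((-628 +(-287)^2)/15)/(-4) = -27247/20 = -1362.35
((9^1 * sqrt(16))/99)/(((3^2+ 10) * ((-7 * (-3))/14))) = 8/627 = 0.01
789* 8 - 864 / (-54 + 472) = 1318776 / 209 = 6309.93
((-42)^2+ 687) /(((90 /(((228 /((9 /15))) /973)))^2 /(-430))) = -507291640 /25561683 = -19.85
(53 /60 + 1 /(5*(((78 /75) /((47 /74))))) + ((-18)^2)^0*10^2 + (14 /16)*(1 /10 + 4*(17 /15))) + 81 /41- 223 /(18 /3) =66138161 /946608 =69.87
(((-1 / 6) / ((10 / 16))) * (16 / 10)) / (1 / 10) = -64 / 15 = -4.27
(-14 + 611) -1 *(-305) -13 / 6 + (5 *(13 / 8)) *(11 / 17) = 905.09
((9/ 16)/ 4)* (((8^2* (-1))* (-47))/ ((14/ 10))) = 2115/ 7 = 302.14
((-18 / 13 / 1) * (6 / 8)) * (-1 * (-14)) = -189 / 13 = -14.54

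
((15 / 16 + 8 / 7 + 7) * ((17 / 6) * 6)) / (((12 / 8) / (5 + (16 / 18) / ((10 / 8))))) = 493697 / 840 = 587.73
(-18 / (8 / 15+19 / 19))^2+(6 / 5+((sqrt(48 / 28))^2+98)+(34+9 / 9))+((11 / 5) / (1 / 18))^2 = 170512177 / 92575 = 1841.88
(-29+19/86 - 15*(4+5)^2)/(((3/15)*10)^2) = -310.94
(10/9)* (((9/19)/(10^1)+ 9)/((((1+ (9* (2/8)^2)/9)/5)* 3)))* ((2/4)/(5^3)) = 1528/24225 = 0.06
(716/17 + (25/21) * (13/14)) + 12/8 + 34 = 196729/2499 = 78.72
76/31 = 2.45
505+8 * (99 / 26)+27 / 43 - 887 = -196159 / 559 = -350.91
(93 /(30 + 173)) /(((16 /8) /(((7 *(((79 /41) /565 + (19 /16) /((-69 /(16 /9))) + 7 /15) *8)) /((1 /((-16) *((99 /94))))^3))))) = -43273188646668288 /1604174883265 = -26975.36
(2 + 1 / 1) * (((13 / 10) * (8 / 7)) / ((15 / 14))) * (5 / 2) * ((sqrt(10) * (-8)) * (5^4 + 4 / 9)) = -2341664 * sqrt(10) / 45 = -164555.37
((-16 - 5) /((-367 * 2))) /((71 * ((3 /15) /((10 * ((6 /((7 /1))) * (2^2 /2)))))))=900 /26057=0.03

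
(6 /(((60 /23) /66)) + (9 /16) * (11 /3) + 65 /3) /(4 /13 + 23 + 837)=547651 /2684160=0.20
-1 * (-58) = 58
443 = 443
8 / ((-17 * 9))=-8 / 153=-0.05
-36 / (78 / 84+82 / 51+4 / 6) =-25704 / 2287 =-11.24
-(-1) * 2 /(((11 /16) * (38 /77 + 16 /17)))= 1904 /939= 2.03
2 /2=1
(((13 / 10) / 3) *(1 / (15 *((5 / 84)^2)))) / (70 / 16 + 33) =3136 / 14375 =0.22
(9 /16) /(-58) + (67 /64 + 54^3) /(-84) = -292256639 /155904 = -1874.59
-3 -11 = -14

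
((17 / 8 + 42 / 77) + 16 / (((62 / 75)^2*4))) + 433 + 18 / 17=636281467 / 1437656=442.58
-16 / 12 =-4 / 3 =-1.33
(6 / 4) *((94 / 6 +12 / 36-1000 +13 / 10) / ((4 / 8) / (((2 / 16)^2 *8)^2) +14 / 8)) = -9827 / 225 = -43.68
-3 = -3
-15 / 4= -3.75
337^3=38272753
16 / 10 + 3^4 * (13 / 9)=593 / 5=118.60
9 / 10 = 0.90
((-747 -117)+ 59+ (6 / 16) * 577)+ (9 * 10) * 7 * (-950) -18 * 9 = -4794005 / 8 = -599250.62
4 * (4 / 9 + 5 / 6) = 46 / 9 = 5.11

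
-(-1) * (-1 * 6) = -6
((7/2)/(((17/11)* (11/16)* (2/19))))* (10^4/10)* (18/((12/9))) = 7182000/17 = 422470.59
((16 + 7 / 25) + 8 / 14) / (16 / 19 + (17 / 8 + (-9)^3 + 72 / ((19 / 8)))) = -448248 / 18506075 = -0.02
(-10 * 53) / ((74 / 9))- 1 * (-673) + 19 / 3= 68251 / 111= 614.87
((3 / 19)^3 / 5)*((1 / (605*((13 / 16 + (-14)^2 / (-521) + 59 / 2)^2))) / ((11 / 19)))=208466688 / 83117873644027475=0.00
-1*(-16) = 16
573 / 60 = 191 / 20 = 9.55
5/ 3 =1.67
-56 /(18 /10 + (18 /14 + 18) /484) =-948640 /31167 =-30.44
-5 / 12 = -0.42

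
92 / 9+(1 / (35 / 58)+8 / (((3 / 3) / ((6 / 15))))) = 950 / 63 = 15.08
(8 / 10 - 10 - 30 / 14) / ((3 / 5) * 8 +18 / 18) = -397 / 203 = -1.96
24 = 24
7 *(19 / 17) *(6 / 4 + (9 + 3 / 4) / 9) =4123 / 204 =20.21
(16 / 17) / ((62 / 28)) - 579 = -304909 / 527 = -578.57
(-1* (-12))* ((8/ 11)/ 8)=1.09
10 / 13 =0.77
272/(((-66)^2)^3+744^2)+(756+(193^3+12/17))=631412387646763465/87820410024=7189813.71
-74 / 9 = -8.22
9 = 9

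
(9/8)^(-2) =64/81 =0.79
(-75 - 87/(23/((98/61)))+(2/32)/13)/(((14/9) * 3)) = -70976415/4085536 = -17.37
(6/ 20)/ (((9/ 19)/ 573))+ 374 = 7369/ 10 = 736.90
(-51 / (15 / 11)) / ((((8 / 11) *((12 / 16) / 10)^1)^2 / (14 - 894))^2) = -265025525600000 / 81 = -3271920069135.80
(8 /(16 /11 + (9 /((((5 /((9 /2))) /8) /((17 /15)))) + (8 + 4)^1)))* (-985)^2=266811875 /2987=89324.36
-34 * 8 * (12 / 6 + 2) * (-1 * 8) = 8704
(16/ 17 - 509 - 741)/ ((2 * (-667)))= 10617/ 11339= 0.94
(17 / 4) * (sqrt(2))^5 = 17 * sqrt(2) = 24.04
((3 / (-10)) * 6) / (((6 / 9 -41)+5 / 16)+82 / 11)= 4752 / 85975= 0.06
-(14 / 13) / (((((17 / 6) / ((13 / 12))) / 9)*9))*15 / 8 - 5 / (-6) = 0.06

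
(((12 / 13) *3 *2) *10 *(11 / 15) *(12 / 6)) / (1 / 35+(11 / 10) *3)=73920 / 3029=24.40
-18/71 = -0.25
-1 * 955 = -955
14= 14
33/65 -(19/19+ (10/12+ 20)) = -8317/390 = -21.33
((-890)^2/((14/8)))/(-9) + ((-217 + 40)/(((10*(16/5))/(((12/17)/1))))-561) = -435742501/8568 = -50856.97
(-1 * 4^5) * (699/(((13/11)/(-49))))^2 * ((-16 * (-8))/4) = -4651379953532928/169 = -27522958304928.57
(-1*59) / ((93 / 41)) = -2419 / 93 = -26.01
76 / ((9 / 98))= 7448 / 9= 827.56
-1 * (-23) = 23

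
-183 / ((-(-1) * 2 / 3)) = -549 / 2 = -274.50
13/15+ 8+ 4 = 193/15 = 12.87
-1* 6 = -6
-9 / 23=-0.39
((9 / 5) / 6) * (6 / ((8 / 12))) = 27 / 10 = 2.70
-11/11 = -1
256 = 256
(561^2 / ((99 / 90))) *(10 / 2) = 1430550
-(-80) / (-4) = -20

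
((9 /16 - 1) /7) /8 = -1 /128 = -0.01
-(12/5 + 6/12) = -29/10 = -2.90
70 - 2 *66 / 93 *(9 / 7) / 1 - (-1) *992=230058 / 217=1060.18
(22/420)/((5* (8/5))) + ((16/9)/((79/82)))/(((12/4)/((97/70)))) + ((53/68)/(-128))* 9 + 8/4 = 2.80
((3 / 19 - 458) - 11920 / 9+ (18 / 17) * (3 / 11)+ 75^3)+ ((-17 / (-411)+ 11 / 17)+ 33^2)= 1845137769115 / 4380849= 421182.69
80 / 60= 4 / 3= 1.33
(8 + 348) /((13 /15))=5340 /13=410.77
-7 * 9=-63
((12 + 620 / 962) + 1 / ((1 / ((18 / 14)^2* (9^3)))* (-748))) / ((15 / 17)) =38902979 / 3111108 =12.50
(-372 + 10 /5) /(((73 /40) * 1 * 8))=-1850 /73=-25.34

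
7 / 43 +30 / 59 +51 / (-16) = -102139 / 40592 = -2.52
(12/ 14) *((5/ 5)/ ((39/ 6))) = 12/ 91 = 0.13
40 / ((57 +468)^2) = 8 / 55125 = 0.00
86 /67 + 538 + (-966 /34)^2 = 26072511 /19363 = 1346.51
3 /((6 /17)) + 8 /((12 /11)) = 95 /6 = 15.83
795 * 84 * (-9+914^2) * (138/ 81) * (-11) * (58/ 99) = -16537788868720/ 27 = -612510698841.48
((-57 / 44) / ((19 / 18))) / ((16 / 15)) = -405 / 352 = -1.15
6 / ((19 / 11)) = 66 / 19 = 3.47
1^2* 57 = 57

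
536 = 536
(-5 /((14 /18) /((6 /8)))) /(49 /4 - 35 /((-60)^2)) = -24300 /61691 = -0.39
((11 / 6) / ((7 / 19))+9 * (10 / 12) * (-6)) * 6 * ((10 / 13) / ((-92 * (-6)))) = -8405 / 25116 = -0.33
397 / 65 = 6.11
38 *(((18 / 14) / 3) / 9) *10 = 380 / 21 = 18.10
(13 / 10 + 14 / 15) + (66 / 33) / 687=5121 / 2290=2.24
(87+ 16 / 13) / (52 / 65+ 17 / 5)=5735 / 273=21.01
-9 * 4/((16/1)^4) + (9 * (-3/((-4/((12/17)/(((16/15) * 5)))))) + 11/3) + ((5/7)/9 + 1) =98946649/17547264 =5.64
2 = 2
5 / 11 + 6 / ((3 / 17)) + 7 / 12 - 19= 2117 / 132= 16.04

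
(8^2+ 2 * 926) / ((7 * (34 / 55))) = 442.77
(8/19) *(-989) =-416.42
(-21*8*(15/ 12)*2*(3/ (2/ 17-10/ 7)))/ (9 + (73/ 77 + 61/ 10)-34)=-9621150/ 179699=-53.54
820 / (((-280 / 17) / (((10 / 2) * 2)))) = -3485 / 7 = -497.86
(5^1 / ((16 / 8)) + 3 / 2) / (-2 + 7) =4 / 5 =0.80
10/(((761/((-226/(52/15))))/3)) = -25425/9893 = -2.57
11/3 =3.67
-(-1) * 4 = 4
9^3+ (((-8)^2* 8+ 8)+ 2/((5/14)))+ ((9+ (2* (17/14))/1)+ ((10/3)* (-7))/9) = 1263.44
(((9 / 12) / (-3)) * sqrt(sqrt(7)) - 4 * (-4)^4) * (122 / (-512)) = 61 * 7^(1 / 4) / 1024 + 244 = 244.10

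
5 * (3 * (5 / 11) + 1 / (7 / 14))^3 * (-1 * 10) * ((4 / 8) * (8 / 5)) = -2026120 / 1331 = -1522.25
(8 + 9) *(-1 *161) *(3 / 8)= -8211 / 8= -1026.38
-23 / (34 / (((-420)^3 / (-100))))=-8520120 / 17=-501183.53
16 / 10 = 8 / 5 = 1.60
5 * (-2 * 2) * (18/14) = -180/7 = -25.71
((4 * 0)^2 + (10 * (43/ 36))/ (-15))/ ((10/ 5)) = -43/ 108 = -0.40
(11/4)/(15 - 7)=0.34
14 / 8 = 7 / 4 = 1.75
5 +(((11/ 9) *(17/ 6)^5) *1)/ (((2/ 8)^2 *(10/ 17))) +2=6077.26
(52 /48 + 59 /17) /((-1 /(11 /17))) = -10219 /3468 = -2.95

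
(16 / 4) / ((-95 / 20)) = -0.84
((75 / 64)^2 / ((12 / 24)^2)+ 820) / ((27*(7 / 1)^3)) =845305 / 9483264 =0.09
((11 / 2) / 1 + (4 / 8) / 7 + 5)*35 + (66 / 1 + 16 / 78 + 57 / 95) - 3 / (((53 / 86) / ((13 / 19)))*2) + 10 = 87409874 / 196365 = 445.14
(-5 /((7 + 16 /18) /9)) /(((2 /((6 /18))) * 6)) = -0.16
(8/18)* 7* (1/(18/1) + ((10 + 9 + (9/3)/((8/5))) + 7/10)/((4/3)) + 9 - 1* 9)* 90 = 163667/36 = 4546.31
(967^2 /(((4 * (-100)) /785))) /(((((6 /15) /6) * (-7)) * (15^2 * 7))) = 2496.75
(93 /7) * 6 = 558 /7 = 79.71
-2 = -2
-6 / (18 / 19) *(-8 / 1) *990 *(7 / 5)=70224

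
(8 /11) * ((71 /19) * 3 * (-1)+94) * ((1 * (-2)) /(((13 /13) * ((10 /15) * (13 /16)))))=-4224 /19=-222.32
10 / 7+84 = 598 / 7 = 85.43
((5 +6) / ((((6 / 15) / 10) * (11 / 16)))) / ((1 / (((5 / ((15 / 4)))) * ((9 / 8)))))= 600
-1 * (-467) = 467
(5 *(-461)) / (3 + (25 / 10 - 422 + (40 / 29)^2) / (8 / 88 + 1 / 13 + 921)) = -34047126418 / 37616759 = -905.11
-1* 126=-126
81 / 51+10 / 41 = 1277 / 697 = 1.83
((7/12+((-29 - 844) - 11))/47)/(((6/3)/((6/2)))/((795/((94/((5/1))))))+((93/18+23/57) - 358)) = 800640525/15011464514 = 0.05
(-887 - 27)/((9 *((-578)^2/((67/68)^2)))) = -2051473/6951619872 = -0.00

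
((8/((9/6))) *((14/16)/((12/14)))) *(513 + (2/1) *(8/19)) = 478387/171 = 2797.58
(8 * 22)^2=30976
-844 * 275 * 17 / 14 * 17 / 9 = -33538450 / 63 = -532356.35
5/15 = 1/3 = 0.33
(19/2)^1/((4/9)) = 171/8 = 21.38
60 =60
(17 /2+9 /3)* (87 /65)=2001 /130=15.39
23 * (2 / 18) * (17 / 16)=391 / 144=2.72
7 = 7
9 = 9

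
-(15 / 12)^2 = -25 / 16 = -1.56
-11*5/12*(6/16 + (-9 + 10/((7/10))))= -17435/672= -25.94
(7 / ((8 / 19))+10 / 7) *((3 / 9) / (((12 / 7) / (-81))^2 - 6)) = -1.00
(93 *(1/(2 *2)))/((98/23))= 2139/392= 5.46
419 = 419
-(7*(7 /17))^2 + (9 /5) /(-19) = -230696 /27455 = -8.40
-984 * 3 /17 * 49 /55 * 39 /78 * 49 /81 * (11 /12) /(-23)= 98441 /52785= 1.86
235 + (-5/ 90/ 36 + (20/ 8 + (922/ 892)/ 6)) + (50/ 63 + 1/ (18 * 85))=20503194941/ 85979880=238.47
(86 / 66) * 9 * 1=129 / 11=11.73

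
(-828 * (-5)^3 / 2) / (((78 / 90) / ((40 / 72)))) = 431250 / 13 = 33173.08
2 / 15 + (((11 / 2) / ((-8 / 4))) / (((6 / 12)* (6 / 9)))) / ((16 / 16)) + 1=-427 / 60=-7.12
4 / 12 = 1 / 3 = 0.33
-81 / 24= -27 / 8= -3.38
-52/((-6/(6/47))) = 52/47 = 1.11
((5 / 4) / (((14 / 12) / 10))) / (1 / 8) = 85.71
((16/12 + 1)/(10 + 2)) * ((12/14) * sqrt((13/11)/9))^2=13/693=0.02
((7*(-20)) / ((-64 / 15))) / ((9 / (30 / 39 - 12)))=-12775 / 312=-40.95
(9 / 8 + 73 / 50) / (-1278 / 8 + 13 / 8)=-47 / 2875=-0.02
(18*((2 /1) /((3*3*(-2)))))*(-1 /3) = 2 /3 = 0.67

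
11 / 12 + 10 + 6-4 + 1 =167 / 12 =13.92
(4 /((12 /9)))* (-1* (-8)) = 24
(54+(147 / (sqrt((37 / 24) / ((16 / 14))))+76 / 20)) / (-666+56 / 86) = -3612*sqrt(777) / 529285 - 12427 / 143050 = -0.28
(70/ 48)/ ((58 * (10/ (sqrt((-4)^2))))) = 7/ 696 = 0.01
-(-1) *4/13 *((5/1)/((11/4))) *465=37200/143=260.14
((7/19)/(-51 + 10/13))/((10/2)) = -91/62035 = -0.00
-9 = -9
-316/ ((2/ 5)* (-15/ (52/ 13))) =632/ 3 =210.67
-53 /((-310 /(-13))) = -689 /310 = -2.22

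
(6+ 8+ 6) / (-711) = -20 / 711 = -0.03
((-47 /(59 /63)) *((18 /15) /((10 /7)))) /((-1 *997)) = 62181 /1470575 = 0.04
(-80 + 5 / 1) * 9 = -675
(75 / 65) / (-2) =-15 / 26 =-0.58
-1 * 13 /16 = -13 /16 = -0.81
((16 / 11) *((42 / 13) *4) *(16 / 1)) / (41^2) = 43008 / 240383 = 0.18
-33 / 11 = -3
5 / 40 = 0.12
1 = 1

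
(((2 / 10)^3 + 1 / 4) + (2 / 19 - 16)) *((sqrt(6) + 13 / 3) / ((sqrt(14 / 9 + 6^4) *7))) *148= -71452069 *sqrt(11678) / 194146750 - 16488939 *sqrt(17517) / 97073375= -62.25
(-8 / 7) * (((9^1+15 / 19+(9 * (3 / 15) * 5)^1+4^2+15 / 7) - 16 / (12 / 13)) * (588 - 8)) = -36284800 / 2793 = -12991.34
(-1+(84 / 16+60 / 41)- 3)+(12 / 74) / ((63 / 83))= 372989 / 127428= 2.93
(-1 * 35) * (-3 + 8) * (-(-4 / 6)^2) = 700 / 9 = 77.78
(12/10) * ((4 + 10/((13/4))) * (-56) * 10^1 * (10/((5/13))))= -123648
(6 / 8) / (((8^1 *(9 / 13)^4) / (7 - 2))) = 142805 / 69984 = 2.04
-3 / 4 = -0.75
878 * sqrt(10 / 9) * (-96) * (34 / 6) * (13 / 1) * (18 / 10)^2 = -167648832 * sqrt(10) / 25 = -21206086.25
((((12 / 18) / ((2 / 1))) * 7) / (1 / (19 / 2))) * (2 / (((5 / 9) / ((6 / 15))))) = 798 / 25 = 31.92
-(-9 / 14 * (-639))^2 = -33074001 / 196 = -168744.90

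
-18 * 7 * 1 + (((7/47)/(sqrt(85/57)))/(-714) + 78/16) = -969/8 - sqrt(4845)/407490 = -121.13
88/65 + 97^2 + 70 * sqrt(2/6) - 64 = 70 * sqrt(3)/3 + 607513/65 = 9386.77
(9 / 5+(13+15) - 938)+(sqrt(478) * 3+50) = -4291 / 5+3 * sqrt(478) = -792.61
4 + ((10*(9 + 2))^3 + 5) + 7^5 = 1347816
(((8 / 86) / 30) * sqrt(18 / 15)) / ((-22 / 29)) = -29 * sqrt(30) / 35475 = -0.00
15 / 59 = 0.25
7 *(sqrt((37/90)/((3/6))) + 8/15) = 10.08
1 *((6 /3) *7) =14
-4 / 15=-0.27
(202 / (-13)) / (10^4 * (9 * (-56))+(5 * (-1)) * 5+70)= 202 / 65519415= 0.00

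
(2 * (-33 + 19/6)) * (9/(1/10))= -5370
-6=-6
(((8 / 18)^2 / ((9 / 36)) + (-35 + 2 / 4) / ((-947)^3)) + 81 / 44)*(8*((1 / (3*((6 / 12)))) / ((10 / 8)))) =127418897317264 / 11350602113895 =11.23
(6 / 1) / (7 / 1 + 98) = 2 / 35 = 0.06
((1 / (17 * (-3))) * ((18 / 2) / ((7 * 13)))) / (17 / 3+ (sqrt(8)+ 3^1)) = -0.00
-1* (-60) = 60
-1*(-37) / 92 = 37 / 92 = 0.40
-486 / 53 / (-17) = 0.54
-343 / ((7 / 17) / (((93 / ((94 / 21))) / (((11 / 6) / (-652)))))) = 3182116644 / 517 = 6154964.50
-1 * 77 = -77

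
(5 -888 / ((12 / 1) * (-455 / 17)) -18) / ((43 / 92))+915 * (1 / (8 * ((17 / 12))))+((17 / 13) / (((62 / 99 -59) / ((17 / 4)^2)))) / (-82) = 58.84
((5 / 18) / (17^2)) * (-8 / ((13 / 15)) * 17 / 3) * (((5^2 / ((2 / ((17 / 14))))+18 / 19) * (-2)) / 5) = 85790 / 264537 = 0.32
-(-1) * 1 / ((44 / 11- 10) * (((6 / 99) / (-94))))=517 / 2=258.50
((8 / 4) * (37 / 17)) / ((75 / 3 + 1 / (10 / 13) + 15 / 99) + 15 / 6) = 12210 / 81209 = 0.15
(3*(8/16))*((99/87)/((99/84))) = 42/29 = 1.45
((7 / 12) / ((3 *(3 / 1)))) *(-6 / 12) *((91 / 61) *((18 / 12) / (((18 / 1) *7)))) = -91 / 158112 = -0.00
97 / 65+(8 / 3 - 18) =-2699 / 195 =-13.84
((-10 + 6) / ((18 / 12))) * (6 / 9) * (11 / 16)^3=-1331 / 2304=-0.58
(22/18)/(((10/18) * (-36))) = -11/180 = -0.06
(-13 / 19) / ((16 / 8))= -13 / 38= -0.34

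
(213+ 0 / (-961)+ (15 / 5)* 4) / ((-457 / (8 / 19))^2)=14400 / 75394489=0.00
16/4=4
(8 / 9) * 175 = 1400 / 9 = 155.56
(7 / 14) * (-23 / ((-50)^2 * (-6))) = 23 / 30000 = 0.00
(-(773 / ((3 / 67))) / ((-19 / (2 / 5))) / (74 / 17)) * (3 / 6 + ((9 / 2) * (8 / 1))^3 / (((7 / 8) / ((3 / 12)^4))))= 69555313 / 3990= 17432.41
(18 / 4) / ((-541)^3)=-9 / 316680842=-0.00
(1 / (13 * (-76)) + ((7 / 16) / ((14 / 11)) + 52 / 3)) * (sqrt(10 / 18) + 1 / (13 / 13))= 419135 * sqrt(5) / 71136 + 419135 / 23712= 30.85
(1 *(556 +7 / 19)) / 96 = 10571 / 1824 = 5.80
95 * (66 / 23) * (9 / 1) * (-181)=-10213830 / 23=-444079.57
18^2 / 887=324 / 887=0.37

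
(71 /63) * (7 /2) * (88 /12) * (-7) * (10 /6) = -337.47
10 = 10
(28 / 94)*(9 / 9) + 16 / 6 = 418 / 141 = 2.96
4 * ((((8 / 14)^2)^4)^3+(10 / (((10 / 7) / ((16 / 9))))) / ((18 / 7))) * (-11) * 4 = -13217576328115306049465728 / 15518079741825879566481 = -851.75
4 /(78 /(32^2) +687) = 2048 /351783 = 0.01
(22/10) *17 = 187/5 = 37.40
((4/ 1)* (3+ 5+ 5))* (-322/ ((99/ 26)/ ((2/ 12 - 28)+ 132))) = -136045000/ 297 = -458063.97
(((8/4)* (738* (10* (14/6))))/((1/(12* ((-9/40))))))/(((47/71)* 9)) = -733572/47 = -15607.91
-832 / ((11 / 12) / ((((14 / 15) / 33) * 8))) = -372736 / 1815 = -205.36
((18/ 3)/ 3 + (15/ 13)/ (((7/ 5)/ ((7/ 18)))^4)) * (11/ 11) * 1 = 912917/ 454896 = 2.01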